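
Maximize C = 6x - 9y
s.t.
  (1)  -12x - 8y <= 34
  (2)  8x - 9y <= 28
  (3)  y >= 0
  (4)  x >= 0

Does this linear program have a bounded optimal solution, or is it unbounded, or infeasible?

Feasible corners and C = 6x - 9y:
  (7/2, 0) → C = 21
  (0, 0) → C = 0
The feasible region has finitely many vertices and no improving ray; the maximum is 21 at (7/2, 0).

bounded optimum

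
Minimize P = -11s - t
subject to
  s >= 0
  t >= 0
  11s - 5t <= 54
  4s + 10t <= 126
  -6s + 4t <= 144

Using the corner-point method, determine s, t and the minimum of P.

s = 9, t = 9, minimum P = -108

Vertices and P = -11s - t:
  (0, 0) → P = 0
  (0, 63/5) → P = -63/5
  (54/11, 0) → P = -54
  (9, 9) → P = -108

The optimum lies where 11s - 5t = 54 and 4s + 10t = 126.
Solving simultaneously gives s = 9, t = 9.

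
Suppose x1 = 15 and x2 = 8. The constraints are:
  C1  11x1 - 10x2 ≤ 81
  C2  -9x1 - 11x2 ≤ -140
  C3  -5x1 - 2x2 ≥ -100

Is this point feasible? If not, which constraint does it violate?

Constraint C1: 11x1 - 10x2 = 85, which is not ≤ 81. All other constraints are satisfied.

not feasible — violates C1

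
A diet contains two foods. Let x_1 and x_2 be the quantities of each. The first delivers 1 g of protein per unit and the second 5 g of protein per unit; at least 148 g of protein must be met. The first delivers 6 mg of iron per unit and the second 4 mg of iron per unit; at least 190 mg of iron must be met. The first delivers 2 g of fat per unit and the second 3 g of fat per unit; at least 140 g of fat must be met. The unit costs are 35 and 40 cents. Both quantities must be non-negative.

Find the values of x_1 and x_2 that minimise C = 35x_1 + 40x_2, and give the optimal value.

Extreme points and C = 35x_1 + 40x_2:
  (0, 95/2) → C = 1900
  (148, 0) → C = 5180
  (256/7, 156/7) → C = 15200/7
  (1, 46) → C = 1875
The feasible region is unbounded (it extends along (0, 1), (1, 0)), but C strictly increases along every unbounded feasible direction, so there is no improving ray and the minimum is attained at a vertex.

The binding constraints are 6x_1 + 4x_2 = 190 and 2x_1 + 3x_2 = 140.
Solving simultaneously gives x_1 = 1, x_2 = 46.

x_1 = 1, x_2 = 46, minimum C = 1875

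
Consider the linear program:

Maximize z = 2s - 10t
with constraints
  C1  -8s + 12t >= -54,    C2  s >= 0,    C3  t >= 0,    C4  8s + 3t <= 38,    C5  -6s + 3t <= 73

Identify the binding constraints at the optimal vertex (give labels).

Corner points and z = 2s - 10t:
  (0, 0) → z = 0
  (0, 38/3) → z = -380/3
  (19/4, 0) → z = 19/2

The maximum is at (19/4, 0). Substituting into each constraint, equality holds for C3 and C4; the remaining constraints have slack.

C3 and C4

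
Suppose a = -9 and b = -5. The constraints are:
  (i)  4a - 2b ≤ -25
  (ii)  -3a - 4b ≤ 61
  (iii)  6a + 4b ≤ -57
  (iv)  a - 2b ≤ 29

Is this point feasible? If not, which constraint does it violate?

feasible

(i): -26 ≤ -25 ✓
(ii): 47 ≤ 61 ✓
(iii): -74 ≤ -57 ✓
(iv): 1 ≤ 29 ✓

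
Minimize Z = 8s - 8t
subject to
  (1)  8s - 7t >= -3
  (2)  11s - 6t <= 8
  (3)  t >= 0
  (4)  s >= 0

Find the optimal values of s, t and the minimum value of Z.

s = 74/29, t = 97/29, minimum Z = -184/29

Corner points and Z = 8s - 8t:
  (74/29, 97/29) → Z = -184/29
  (0, 3/7) → Z = -24/7
  (8/11, 0) → Z = 64/11
  (0, 0) → Z = 0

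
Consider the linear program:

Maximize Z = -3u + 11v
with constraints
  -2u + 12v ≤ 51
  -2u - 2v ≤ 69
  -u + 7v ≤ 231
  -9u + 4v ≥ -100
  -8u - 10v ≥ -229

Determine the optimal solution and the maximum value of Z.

Vertices and Z = -3u + 11v:
  (-465/14, -9/7) → Z = 171/2
  (351/25, 659/100) → Z = 3037/100
  (-38/13, -821/26) → Z = -8803/26

u = -465/14, v = -9/7, maximum Z = 171/2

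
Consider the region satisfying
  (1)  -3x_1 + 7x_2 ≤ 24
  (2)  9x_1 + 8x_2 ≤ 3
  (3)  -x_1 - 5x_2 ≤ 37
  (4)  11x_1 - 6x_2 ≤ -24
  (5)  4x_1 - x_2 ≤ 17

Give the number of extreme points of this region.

4

Pairwise boundary intersections that survive every other constraint:
  (-57/29, 75/29)
  (-379/22, -87/22)
  (-87/71, 249/142)
  (-342/61, -383/61)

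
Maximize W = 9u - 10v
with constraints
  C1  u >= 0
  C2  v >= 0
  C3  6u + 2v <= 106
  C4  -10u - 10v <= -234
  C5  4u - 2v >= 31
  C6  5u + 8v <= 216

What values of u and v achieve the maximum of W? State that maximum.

Extreme points and W = 9u - 10v:
  (74/5, 43/5) → W = 236/5
  (137/10, 119/10) → W = 43/10
  (389/30, 313/30) → W = 371/30

u = 74/5, v = 43/5, maximum W = 236/5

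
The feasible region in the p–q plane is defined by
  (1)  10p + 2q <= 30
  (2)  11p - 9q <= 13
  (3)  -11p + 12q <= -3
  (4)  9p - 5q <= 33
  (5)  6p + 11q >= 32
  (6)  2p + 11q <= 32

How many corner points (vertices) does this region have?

Pairwise boundary intersections that survive every other constraint:
  (37/14, 25/14)
  (183/71, 150/71)
  (431/175, 274/175)
  (417/193, 334/193)

4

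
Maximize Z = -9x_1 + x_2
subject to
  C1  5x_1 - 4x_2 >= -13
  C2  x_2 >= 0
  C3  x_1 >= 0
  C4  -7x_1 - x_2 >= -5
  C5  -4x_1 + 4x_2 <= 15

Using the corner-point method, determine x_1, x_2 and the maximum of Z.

x_1 = 0, x_2 = 13/4, maximum Z = 13/4

Feasible corners and Z = -9x_1 + x_2:
  (0, 13/4) → Z = 13/4
  (7/33, 116/33) → Z = 53/33
  (0, 0) → Z = 0
  (5/7, 0) → Z = -45/7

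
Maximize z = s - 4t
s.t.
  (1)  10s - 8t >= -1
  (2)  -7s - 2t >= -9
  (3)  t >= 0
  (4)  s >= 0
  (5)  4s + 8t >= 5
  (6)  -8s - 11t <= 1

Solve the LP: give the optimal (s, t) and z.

s = 9/7, t = 0, maximum z = 9/7

Extreme points and z = s - 4t:
  (35/38, 97/76) → z = -159/38
  (2/7, 27/56) → z = -23/14
  (9/7, 0) → z = 9/7
  (5/4, 0) → z = 5/4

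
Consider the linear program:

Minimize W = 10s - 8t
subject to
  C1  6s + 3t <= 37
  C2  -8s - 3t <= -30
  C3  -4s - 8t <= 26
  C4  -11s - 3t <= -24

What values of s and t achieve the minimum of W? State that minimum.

Extreme points and W = 10s - 8t:
  (187/18, -76/9) → W = 1543/9
  (-13/5, 263/15) → W = -2494/15
  (159/26, -82/13) → W = 1451/13
  (-2, 46/3) → W = -428/3

s = -13/5, t = 263/15, minimum W = -2494/15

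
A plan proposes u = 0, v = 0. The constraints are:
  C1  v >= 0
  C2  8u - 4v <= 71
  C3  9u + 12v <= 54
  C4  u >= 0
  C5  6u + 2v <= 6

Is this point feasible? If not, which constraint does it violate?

C1: 0 ≥ 0 ✓
C2: 0 ≤ 71 ✓
C3: 0 ≤ 54 ✓
C4: 0 ≥ 0 ✓
C5: 0 ≤ 6 ✓

feasible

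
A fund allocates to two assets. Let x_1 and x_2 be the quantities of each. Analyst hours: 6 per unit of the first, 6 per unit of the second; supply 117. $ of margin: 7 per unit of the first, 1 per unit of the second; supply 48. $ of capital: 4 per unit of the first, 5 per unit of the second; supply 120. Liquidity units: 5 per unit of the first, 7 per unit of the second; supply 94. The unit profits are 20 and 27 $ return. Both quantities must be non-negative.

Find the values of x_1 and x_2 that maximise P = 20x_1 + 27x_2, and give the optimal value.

Corner points and P = 20x_1 + 27x_2:
  (0, 0) → P = 0
  (0, 94/7) → P = 2538/7
  (48/7, 0) → P = 960/7
  (11/2, 19/2) → P = 733/2

At the optimal vertex, 7x_1 + x_2 = 48 and 5x_1 + 7x_2 = 94.
Solving simultaneously gives x_1 = 11/2, x_2 = 19/2.

x_1 = 11/2, x_2 = 19/2, maximum P = 733/2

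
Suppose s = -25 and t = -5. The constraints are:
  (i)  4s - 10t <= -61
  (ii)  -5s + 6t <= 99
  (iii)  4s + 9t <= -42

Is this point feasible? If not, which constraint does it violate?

Constraint (i): 4s - 10t = -50, which is not ≤ -61. All other constraints are satisfied.

not feasible — violates (i)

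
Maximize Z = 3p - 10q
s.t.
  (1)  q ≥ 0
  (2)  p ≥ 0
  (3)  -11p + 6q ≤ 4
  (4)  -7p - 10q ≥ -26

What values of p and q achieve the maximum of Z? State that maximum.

Corner points and Z = 3p - 10q:
  (0, 0) → Z = 0
  (26/7, 0) → Z = 78/7
  (0, 2/3) → Z = -20/3
  (29/38, 157/76) → Z = -349/19

The binding constraints are q = 0 and -7p - 10q = -26.
Solving simultaneously gives p = 26/7, q = 0.

p = 26/7, q = 0, maximum Z = 78/7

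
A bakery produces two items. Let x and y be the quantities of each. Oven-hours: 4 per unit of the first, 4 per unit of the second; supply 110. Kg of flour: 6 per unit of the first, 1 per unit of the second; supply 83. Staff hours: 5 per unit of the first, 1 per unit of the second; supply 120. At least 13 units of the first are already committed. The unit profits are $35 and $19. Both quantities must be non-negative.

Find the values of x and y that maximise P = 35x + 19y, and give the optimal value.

Feasible corners and P = 35x + 19y:
  (83/6, 0) → P = 2905/6
  (13, 0) → P = 455
  (13, 5) → P = 550

The optimum lies where 6x + y = 83 and x = 13.
Solving simultaneously gives x = 13, y = 5.

x = 13, y = 5, maximum P = 550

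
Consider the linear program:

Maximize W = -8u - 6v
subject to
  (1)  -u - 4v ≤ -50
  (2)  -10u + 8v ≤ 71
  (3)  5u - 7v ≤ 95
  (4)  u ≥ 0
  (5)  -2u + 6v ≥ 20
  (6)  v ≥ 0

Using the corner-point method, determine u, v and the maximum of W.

Vertices and W = -8u - 6v:
  (29/12, 571/48) → W = -2177/24
  (110/7, 60/7) → W = -1240/7
  (355/8, 145/8) → W = -1855/4
The feasible region is unbounded (it extends along (4, 5), (7, 5)), but W strictly decreases along every unbounded feasible direction, so there is no improving ray and the maximum is attained at a vertex.

The binding constraints are -u - 4v = -50 and -10u + 8v = 71.
Solving simultaneously gives u = 29/12, v = 571/48.

u = 29/12, v = 571/48, maximum W = -2177/24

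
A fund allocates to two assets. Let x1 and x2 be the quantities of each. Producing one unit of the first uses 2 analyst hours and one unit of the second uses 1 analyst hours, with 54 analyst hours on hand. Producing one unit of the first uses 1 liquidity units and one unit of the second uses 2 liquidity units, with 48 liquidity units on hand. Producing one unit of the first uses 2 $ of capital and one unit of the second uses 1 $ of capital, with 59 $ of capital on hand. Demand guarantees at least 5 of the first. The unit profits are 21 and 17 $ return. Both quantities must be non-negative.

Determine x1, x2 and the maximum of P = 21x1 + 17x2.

Extreme points and P = 21x1 + 17x2:
  (27, 0) → P = 567
  (5, 0) → P = 105
  (20, 14) → P = 658
  (5, 43/2) → P = 941/2

The optimum lies where 2x1 + x2 = 54 and x1 + 2x2 = 48.
Solving simultaneously gives x1 = 20, x2 = 14.

x1 = 20, x2 = 14, maximum P = 658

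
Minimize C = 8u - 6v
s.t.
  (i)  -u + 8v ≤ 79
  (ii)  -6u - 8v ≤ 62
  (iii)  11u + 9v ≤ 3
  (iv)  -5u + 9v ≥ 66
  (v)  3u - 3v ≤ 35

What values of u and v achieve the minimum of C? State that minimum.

u = -141/7, v = 103/14, minimum C = -1437/7

Vertices and C = 8u - 6v:
  (-141/7, 103/14) → C = -1437/7
  (-687/97, 872/97) → C = -10728/97
  (-543/47, 43/47) → C = -4602/47
  (-63/16, 247/48) → C = -499/8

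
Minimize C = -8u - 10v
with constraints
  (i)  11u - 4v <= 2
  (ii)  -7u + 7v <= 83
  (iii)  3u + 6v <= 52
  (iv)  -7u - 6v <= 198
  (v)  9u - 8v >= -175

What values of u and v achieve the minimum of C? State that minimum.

Feasible corners and C = -8u - 10v:
  (110/39, 283/39) → C = -3710/39
  (-390/47, -1096/47) → C = 14080/47
  (-134/63, 613/63) → C = -562/7
  (-1884/91, -115/13) → C = 23122/91

At the optimal vertex, 11u - 4v = 2 and 3u + 6v = 52.
Solving simultaneously gives u = 110/39, v = 283/39.

u = 110/39, v = 283/39, minimum C = -3710/39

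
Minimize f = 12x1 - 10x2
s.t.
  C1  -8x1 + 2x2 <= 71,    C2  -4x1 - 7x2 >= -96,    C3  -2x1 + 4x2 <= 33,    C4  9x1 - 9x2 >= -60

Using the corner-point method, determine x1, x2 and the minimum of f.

x1 = -173/18, x2 = -53/18, minimum f = -773/9

Extreme points and f = 12x1 - 10x2:
  (-173/18, -53/18) → f = -773/9
  (51/10, 54/5) → f = -234/5
  (19/6, 59/6) → f = -181/3
The feasible region is unbounded (it extends along (7, -4), (-1, -4)), but f strictly increases along every unbounded feasible direction, so there is no improving ray and the minimum is attained at a vertex.

At the optimal vertex, -8x1 + 2x2 = 71 and 9x1 - 9x2 = -60.
Solving simultaneously gives x1 = -173/18, x2 = -53/18.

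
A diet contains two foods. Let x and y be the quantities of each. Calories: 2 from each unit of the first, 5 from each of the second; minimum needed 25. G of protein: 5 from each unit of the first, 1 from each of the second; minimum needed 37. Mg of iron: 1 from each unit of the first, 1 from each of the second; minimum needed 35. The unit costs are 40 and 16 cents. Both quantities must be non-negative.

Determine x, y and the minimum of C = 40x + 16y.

x = 1/2, y = 69/2, minimum C = 572

Feasible corners and C = 40x + 16y:
  (0, 37) → C = 592
  (35, 0) → C = 1400
  (1/2, 69/2) → C = 572
The feasible region is unbounded (it extends along (0, 1), (1, 0)), but C strictly increases along every unbounded feasible direction, so there is no improving ray and the minimum is attained at a vertex.

The optimum lies where 5x + y = 37 and x + y = 35.
Solving simultaneously gives x = 1/2, y = 69/2.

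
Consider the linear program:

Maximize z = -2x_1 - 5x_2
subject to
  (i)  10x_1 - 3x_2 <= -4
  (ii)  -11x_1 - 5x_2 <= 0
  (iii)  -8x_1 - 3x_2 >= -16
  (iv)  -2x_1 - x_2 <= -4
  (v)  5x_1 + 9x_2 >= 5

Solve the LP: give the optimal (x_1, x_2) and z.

x_1 = 1/2, x_2 = 3, maximum z = -16

Extreme points and z = -2x_1 - 5x_2:
  (2/3, 32/9) → z = -172/9
  (1/2, 3) → z = -16
  (-20, 44) → z = -180
The feasible region is unbounded (it extends along (-3, 8), (-5, 11)), but z strictly decreases along every unbounded feasible direction, so there is no improving ray and the maximum is attained at a vertex.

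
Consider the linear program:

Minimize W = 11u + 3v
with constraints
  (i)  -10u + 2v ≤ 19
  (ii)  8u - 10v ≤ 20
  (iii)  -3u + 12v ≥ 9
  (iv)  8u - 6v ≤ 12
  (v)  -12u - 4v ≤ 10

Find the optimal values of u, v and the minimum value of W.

u = -3/2, v = 2, minimum W = -21/2

Extreme points and W = 11u + 3v:
  (-3/2, 2) → W = -21/2
  (33/13, 18/13) → W = 417/13
  (-1, 1/2) → W = -19/2
The feasible region is unbounded (it extends along (1, 5), (3, 4)), but W strictly increases along every unbounded feasible direction, so there is no improving ray and the minimum is attained at a vertex.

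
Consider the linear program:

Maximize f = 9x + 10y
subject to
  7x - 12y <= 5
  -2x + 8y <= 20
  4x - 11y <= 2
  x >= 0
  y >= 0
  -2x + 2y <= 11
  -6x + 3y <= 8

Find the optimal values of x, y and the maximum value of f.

Feasible corners and f = 9x + 10y:
  (35/4, 75/16) → f = 1005/8
  (31/29, 6/29) → f = 339/29
  (0, 5/2) → f = 25
  (1/2, 0) → f = 9/2
  (0, 0) → f = 0

x = 35/4, y = 75/16, maximum f = 1005/8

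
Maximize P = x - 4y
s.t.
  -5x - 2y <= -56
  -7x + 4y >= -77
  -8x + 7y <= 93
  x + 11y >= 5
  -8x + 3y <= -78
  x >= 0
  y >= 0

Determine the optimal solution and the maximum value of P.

x = 189/17, y = 7/34, maximum P = 175/17

Extreme points and P = x - 4y:
  (189/17, 7/34) → P = 175/17
  (324/31, 58/31) → P = 92/31
  (911/17, 1267/17) → P = -4157/17
  (825/32, 171/4) → P = -4647/32

At the optimal vertex, -5x - 2y = -56 and -7x + 4y = -77.
Solving simultaneously gives x = 189/17, y = 7/34.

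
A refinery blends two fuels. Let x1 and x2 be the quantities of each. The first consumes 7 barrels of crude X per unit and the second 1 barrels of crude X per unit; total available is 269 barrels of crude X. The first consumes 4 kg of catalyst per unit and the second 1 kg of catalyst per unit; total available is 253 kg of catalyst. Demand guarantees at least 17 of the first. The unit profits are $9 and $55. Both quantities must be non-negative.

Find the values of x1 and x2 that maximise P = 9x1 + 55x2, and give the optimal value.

Feasible corners and P = 9x1 + 55x2:
  (269/7, 0) → P = 2421/7
  (17, 0) → P = 153
  (17, 150) → P = 8403

x1 = 17, x2 = 150, maximum P = 8403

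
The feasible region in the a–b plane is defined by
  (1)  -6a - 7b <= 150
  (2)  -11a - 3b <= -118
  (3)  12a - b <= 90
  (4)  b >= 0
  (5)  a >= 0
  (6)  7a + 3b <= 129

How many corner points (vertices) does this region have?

4

Intersecting each pair of boundary lines and keeping only the points that satisfy every inequality leaves:
  (388/47, 426/47)
  (0, 118/3)
  (399/43, 918/43)
  (0, 43)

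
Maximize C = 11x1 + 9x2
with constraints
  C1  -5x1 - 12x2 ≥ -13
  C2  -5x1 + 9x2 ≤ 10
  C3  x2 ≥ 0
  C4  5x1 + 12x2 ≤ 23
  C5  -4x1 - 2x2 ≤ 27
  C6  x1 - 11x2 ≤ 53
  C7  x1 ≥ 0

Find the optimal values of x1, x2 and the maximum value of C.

The binding constraints are -5x1 - 12x2 = -13 and x2 = 0.
Solving simultaneously gives x1 = 13/5, x2 = 0.

x1 = 13/5, x2 = 0, maximum C = 143/5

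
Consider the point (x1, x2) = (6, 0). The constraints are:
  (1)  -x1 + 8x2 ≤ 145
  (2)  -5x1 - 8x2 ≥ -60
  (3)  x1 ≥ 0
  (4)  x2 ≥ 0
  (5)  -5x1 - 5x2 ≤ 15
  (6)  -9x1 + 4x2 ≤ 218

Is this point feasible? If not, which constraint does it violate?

(1): -6 ≤ 145 ✓
(2): -30 ≥ -60 ✓
(3): 6 ≥ 0 ✓
(4): 0 ≥ 0 ✓
(5): -30 ≤ 15 ✓
(6): -54 ≤ 218 ✓

feasible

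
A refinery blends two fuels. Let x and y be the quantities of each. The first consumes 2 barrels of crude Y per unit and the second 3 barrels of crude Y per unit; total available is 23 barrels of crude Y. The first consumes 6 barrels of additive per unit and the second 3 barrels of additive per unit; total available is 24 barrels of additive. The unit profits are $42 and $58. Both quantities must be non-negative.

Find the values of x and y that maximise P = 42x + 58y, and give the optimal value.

Vertices and P = 42x + 58y:
  (0, 0) → P = 0
  (0, 23/3) → P = 1334/3
  (4, 0) → P = 168
  (1/4, 15/2) → P = 891/2

x = 1/4, y = 15/2, maximum P = 891/2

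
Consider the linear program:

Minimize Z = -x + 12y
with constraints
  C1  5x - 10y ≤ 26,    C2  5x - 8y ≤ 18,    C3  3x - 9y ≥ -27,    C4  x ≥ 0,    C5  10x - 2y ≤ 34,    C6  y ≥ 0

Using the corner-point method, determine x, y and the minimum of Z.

Corner points and Z = -x + 12y:
  (0, 3) → Z = 36
  (30/7, 31/7) → Z = 342/7
  (0, 0) → Z = 0
  (17/5, 0) → Z = -17/5

The binding constraints are 10x - 2y = 34 and y = 0.
Solving simultaneously gives x = 17/5, y = 0.

x = 17/5, y = 0, minimum Z = -17/5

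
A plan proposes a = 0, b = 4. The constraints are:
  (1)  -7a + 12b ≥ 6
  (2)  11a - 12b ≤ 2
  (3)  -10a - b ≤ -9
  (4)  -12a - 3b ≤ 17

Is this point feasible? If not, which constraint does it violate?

Constraint (3): -10a - b = -4, which is not ≤ -9. All other constraints are satisfied.

not feasible — violates (3)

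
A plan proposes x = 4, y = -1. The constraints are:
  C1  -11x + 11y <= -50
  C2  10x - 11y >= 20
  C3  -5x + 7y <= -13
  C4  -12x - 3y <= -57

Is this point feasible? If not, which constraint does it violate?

not feasible — violates C4

Constraint C4: -12x - 3y = -45, which is not ≤ -57. All other constraints are satisfied.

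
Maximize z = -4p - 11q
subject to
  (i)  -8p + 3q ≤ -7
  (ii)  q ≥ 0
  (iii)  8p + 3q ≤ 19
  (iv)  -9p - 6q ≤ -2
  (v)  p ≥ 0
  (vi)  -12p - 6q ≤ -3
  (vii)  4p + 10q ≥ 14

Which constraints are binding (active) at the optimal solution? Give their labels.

Extreme points and z = -4p - 11q:
  (13/8, 2) → z = -57/2
  (28/23, 21/23) → z = -343/23
  (37/17, 9/17) → z = -247/17

The maximum is at (37/17, 9/17). Substituting into each constraint, equality holds for (iii) and (vii); the remaining constraints have slack.

(iii) and (vii)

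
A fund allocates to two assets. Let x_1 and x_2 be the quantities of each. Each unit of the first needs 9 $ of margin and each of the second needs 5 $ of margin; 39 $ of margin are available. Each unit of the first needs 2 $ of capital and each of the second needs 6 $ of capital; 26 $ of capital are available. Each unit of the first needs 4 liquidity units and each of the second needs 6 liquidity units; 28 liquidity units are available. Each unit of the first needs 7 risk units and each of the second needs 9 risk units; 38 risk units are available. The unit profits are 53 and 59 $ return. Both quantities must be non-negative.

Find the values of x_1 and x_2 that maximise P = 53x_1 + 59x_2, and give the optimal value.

x_1 = 7/2, x_2 = 3/2, maximum P = 274

Extreme points and P = 53x_1 + 59x_2:
  (0, 0) → P = 0
  (0, 38/9) → P = 2242/9
  (13/3, 0) → P = 689/3
  (7/2, 3/2) → P = 274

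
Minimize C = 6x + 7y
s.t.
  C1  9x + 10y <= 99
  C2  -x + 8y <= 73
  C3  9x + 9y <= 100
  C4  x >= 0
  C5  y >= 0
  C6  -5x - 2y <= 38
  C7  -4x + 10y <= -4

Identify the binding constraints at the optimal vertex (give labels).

C5 and C7

Vertices and C = 6x + 7y:
  (11, 0) → C = 66
  (103/13, 36/13) → C = 870/13
  (1, 0) → C = 6

The minimum is at (1, 0). Substituting into each constraint, equality holds for C5 and C7; the remaining constraints have slack.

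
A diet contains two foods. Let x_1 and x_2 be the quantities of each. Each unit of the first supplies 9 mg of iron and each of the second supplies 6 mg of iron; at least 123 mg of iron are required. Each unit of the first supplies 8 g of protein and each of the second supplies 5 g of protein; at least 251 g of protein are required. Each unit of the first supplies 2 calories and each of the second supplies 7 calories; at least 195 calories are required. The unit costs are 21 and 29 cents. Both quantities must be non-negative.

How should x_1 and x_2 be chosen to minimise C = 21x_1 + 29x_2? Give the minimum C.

x_1 = 17, x_2 = 23, minimum C = 1024

Corner points and C = 21x_1 + 29x_2:
  (0, 251/5) → C = 7279/5
  (195/2, 0) → C = 4095/2
  (17, 23) → C = 1024
The feasible region is unbounded (it extends along (0, 1), (1, 0)), but C strictly increases along every unbounded feasible direction, so there is no improving ray and the minimum is attained at a vertex.

The binding constraints are 8x_1 + 5x_2 = 251 and 2x_1 + 7x_2 = 195.
Solving simultaneously gives x_1 = 17, x_2 = 23.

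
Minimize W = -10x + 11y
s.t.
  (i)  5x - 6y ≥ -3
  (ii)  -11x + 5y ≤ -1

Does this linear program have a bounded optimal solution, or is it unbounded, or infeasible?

unbounded

From the feasible point (21/41, 38/41), moving in the direction (-5, -11) keeps every constraint satisfied while W decreases without bound.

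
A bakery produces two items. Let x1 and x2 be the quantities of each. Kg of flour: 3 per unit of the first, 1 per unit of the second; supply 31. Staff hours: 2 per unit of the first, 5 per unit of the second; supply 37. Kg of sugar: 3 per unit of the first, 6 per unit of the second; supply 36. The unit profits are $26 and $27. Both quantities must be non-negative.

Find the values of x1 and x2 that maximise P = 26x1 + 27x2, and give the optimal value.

Corner points and P = 26x1 + 27x2:
  (0, 0) → P = 0
  (0, 6) → P = 162
  (31/3, 0) → P = 806/3
  (10, 1) → P = 287

x1 = 10, x2 = 1, maximum P = 287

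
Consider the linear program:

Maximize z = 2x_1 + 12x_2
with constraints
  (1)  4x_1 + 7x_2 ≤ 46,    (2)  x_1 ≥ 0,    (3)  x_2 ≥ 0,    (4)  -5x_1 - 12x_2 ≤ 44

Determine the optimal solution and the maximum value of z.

Vertices and z = 2x_1 + 12x_2:
  (0, 46/7) → z = 552/7
  (23/2, 0) → z = 23
  (0, 0) → z = 0

At the optimal vertex, 4x_1 + 7x_2 = 46 and x_1 = 0.
Solving simultaneously gives x_1 = 0, x_2 = 46/7.

x_1 = 0, x_2 = 46/7, maximum z = 552/7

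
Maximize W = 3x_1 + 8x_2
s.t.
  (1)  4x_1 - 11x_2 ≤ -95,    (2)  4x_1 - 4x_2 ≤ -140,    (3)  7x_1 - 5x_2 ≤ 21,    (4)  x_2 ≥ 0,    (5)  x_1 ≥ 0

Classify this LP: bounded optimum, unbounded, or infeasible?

From the feasible point (98, 133), moving in the direction (0, 1) keeps every constraint satisfied while W increases without bound.

unbounded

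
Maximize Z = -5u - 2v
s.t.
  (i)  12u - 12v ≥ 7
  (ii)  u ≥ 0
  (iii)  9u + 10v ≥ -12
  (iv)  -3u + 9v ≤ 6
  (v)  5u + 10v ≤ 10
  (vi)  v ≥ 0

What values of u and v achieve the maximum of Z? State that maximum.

u = 7/12, v = 0, maximum Z = -35/12

Corner points and Z = -5u - 2v:
  (19/18, 17/36) → Z = -56/9
  (7/12, 0) → Z = -35/12
  (2, 0) → Z = -10

The optimum lies where 12u - 12v = 7 and v = 0.
Solving simultaneously gives u = 7/12, v = 0.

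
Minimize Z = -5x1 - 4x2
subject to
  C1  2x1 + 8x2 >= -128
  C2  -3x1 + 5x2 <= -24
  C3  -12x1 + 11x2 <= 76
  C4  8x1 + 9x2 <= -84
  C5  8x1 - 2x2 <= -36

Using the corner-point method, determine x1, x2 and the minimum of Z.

x1 = -114/17, x2 = -150/17, minimum Z = 1170/17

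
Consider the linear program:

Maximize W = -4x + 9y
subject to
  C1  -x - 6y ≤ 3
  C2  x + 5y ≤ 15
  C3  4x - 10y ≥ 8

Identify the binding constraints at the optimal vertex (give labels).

C1 and C3

Corner points and W = -4x + 9y:
  (105, -18) → W = -582
  (9/17, -10/17) → W = -126/17
  (19/3, 26/15) → W = -146/15

The maximum is at (9/17, -10/17). Substituting into each constraint, equality holds for C1 and C3; the remaining constraints have slack.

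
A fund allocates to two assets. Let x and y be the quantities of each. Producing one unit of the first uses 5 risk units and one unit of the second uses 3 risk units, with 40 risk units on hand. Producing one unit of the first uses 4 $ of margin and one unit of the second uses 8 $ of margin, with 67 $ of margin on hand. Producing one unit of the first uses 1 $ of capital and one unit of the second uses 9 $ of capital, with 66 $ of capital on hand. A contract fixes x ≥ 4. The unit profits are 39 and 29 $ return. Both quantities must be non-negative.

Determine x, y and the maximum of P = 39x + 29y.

Feasible corners and P = 39x + 29y:
  (8, 0) → P = 312
  (4, 0) → P = 156
  (17/4, 25/4) → P = 347
  (4, 51/8) → P = 2727/8

The optimum lies where 5x + 3y = 40 and 4x + 8y = 67.
Solving simultaneously gives x = 17/4, y = 25/4.

x = 17/4, y = 25/4, maximum P = 347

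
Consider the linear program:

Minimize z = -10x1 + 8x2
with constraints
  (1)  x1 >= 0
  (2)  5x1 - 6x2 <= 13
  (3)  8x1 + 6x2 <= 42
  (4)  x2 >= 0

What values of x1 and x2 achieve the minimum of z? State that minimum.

x1 = 55/13, x2 = 53/39, minimum z = -1226/39

Vertices and z = -10x1 + 8x2:
  (0, 7) → z = 56
  (0, 0) → z = 0
  (55/13, 53/39) → z = -1226/39
  (13/5, 0) → z = -26

The optimum lies where 5x1 - 6x2 = 13 and 8x1 + 6x2 = 42.
Solving simultaneously gives x1 = 55/13, x2 = 53/39.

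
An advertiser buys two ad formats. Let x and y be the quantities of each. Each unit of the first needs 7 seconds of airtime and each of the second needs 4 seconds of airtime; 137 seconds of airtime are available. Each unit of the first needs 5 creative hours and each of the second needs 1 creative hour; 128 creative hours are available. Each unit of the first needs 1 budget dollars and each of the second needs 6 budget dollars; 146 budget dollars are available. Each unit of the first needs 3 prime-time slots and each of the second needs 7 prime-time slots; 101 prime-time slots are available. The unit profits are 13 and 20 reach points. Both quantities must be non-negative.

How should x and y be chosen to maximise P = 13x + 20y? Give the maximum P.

x = 15, y = 8, maximum P = 355

Vertices and P = 13x + 20y:
  (0, 0) → P = 0
  (0, 101/7) → P = 2020/7
  (137/7, 0) → P = 1781/7
  (15, 8) → P = 355

The binding constraints are 7x + 4y = 137 and 3x + 7y = 101.
Solving simultaneously gives x = 15, y = 8.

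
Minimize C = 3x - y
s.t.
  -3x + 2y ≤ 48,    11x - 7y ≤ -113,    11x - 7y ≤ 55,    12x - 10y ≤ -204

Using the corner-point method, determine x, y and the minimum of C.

x = -12, y = 6, minimum C = -42

Feasible corners and C = 3x - y:
  (110, 189) → C = 141
  (-12, 6) → C = -42
  (149/13, 444/13) → C = 3/13

The optimum lies where -3x + 2y = 48 and 12x - 10y = -204.
Solving simultaneously gives x = -12, y = 6.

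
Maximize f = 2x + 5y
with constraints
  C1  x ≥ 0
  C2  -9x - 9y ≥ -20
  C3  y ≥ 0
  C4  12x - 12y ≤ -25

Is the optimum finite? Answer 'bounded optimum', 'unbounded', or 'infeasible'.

bounded optimum

Vertices and f = 2x + 5y:
  (0, 20/9) → f = 100/9
  (0, 25/12) → f = 125/12
  (5/72, 155/72) → f = 785/72
The feasible region has finitely many vertices and no improving ray; the maximum is 100/9 at (0, 20/9).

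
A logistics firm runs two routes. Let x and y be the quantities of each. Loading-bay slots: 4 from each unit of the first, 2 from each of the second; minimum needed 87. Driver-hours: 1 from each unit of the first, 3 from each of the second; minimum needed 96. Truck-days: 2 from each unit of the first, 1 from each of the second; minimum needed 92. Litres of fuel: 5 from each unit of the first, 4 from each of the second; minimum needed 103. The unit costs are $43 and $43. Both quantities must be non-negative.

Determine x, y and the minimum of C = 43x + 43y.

Extreme points and C = 43x + 43y:
  (0, 92) → C = 3956
  (96, 0) → C = 4128
  (36, 20) → C = 2408
The feasible region is unbounded (it extends along (0, 1), (1, 0)), but C strictly increases along every unbounded feasible direction, so there is no improving ray and the minimum is attained at a vertex.

x = 36, y = 20, minimum C = 2408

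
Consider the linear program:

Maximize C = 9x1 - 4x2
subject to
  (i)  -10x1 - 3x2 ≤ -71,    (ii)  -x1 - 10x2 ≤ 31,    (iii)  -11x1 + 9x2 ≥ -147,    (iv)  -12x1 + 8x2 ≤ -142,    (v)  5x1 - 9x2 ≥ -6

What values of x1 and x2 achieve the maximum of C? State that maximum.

x1 = 51/2, x2 = 89/6, maximum C = 1021/6

Extreme points and C = 9x1 - 4x2:
  (1191/119, -488/119) → C = 12671/119
  (293/32, -257/64) → C = 3151/32
  (51/2, 89/6) → C = 1021/6
  (39/2, 23/2) → C = 259/2

The optimum lies where -11x1 + 9x2 = -147 and 5x1 - 9x2 = -6.
Solving simultaneously gives x1 = 51/2, x2 = 89/6.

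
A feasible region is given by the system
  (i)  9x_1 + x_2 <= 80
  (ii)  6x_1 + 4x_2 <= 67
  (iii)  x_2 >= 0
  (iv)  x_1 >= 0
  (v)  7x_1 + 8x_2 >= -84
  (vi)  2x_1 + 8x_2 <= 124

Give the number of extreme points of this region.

5

The feasible vertices (each the meet of two boundaries and inside every other half-plane) are:
  (253/30, 41/10)
  (80/9, 0)
  (1, 61/4)
  (0, 0)
  (0, 31/2)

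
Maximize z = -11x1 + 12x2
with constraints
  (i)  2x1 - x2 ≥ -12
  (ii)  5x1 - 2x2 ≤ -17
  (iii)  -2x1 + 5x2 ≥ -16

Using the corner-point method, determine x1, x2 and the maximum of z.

x1 = 7, x2 = 26, maximum z = 235

Vertices and z = -11x1 + 12x2:
  (7, 26) → z = 235
  (-19/2, -7) → z = 41/2
  (-39/7, -38/7) → z = -27/7

At the optimal vertex, 2x1 - x2 = -12 and 5x1 - 2x2 = -17.
Solving simultaneously gives x1 = 7, x2 = 26.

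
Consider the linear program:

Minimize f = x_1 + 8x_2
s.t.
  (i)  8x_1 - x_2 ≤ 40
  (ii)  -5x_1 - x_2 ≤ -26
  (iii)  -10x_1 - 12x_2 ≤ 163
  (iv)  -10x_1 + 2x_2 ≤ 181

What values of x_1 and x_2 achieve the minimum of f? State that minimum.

x_1 = 66/13, x_2 = 8/13, minimum f = 10

Extreme points and f = x_1 + 8x_2:
  (66/13, 8/13) → f = 10
  (87/2, 308) → f = 5015/2
  (-129/20, 233/4) → f = 9191/20

At the optimal vertex, 8x_1 - x_2 = 40 and -5x_1 - x_2 = -26.
Solving simultaneously gives x_1 = 66/13, x_2 = 8/13.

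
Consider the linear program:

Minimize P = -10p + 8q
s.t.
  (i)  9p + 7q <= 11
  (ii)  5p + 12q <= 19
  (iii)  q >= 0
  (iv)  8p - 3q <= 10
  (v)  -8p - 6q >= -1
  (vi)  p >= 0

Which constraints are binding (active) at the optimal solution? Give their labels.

(iii) and (v)

Vertices and P = -10p + 8q:
  (1/8, 0) → P = -5/4
  (0, 0) → P = 0
  (0, 1/6) → P = 4/3

The minimum is at (1/8, 0). Substituting into each constraint, equality holds for (iii) and (v); the remaining constraints have slack.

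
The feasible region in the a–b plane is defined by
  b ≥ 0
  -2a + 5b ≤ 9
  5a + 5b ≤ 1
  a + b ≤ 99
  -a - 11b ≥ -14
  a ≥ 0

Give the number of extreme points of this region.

3

Pairwise boundary intersections that survive every other constraint:
  (1/5, 0)
  (0, 0)
  (0, 1/5)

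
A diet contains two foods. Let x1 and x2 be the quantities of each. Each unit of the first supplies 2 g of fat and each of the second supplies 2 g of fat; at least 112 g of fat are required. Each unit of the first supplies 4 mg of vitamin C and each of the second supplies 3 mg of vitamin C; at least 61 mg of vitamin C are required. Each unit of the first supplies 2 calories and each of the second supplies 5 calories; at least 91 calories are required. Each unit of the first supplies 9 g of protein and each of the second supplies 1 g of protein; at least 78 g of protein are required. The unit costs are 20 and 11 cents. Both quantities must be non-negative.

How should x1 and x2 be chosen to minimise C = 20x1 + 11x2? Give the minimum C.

Extreme points and C = 20x1 + 11x2:
  (0, 78) → C = 858
  (56, 0) → C = 1120
  (11/4, 213/4) → C = 2563/4
The feasible region is unbounded (it extends along (0, 1), (1, 0)), but C strictly increases along every unbounded feasible direction, so there is no improving ray and the minimum is attained at a vertex.

x1 = 11/4, x2 = 213/4, minimum C = 2563/4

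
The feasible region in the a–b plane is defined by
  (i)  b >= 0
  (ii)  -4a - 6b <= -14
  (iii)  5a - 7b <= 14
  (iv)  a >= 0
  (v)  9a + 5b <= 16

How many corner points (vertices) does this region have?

3

Pairwise boundary intersections that survive every other constraint:
  (0, 7/3)
  (13/17, 31/17)
  (0, 16/5)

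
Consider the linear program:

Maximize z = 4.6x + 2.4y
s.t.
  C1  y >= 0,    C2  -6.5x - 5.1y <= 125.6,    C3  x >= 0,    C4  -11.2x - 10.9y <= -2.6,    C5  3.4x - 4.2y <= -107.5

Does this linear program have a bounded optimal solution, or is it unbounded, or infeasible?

From the feasible point (0, 1075/42), moving in the direction (0, 1) keeps every constraint satisfied while z increases without bound.

unbounded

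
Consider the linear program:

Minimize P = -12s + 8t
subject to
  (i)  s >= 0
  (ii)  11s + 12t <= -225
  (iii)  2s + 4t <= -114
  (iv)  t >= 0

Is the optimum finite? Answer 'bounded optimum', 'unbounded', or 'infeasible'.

infeasible

The boundaries s = 0 and 2s + 4t = -114 meet at (0, -57/2), but that point violates t ≥ 0. Every candidate vertex is excluded by some other constraint, so the feasible region is empty.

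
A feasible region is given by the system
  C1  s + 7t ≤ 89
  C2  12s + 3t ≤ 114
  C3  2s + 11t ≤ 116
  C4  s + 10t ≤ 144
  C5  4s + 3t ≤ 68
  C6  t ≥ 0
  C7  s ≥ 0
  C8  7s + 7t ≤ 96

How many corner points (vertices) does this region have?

5

Pairwise boundary intersections that survive every other constraint:
  (19/2, 0)
  (170/21, 118/21)
  (0, 116/11)
  (244/63, 620/63)
  (0, 0)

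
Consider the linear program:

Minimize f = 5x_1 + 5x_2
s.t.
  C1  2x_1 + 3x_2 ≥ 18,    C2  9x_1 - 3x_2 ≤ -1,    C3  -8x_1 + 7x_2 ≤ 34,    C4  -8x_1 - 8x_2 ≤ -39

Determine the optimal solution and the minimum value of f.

x_1 = 12/19, x_2 = 106/19, minimum f = 590/19

Corner points and f = 5x_1 + 5x_2:
  (17/11, 164/33) → f = 1075/33
  (12/19, 106/19) → f = 590/19
  (95/39, 298/39) → f = 655/13

At the optimal vertex, 2x_1 + 3x_2 = 18 and -8x_1 + 7x_2 = 34.
Solving simultaneously gives x_1 = 12/19, x_2 = 106/19.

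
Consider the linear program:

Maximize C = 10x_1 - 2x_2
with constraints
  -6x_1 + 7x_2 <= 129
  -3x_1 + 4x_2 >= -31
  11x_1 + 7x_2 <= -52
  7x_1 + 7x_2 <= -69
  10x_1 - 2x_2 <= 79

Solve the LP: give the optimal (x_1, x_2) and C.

x_1 = -59/49, x_2 = -424/49, maximum C = 258/49

Feasible corners and C = 10x_1 - 2x_2:
  (-733/3, -191) → C = -6184/3
  (-198/13, 489/91) → C = -14838/91
  (-59/49, -424/49) → C = 258/49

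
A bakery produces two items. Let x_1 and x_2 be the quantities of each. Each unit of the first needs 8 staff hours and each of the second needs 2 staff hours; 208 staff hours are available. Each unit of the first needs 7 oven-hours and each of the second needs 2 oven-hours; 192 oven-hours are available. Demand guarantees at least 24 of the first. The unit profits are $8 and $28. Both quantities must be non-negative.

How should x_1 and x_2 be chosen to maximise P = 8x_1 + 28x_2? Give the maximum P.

x_1 = 24, x_2 = 8, maximum P = 416

Extreme points and P = 8x_1 + 28x_2:
  (26, 0) → P = 208
  (24, 0) → P = 192
  (24, 8) → P = 416

The binding constraints are 8x_1 + 2x_2 = 208 and x_1 = 24.
Solving simultaneously gives x_1 = 24, x_2 = 8.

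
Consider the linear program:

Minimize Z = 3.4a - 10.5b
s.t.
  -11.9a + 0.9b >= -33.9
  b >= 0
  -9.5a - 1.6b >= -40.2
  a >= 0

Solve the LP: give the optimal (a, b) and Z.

a = 0, b = 25.125, minimum Z = -263.8125

Extreme points and Z = 3.4a - 10.5b:
  (339/119, 0) → Z = 339/35
  (9042/2759, 15633/2759) → Z = -1334037/27590
  (0, 0) → Z = 0
  (0, 201/8) → Z = -4221/16

The optimum lies where -9.5a - 1.6b = -40.2 and a = 0.
Solving simultaneously gives a = 0, b = 201/8.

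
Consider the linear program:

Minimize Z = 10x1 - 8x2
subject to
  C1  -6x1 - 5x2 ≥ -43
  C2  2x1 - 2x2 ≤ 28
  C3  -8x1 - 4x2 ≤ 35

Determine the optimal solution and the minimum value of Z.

Corner points and Z = 10x1 - 8x2:
  (113/11, -41/11) → Z = 1458/11
  (-347/16, 277/8) → Z = -3951/8
  (7/4, -49/4) → Z = 231/2

The binding constraints are -6x1 - 5x2 = -43 and -8x1 - 4x2 = 35.
Solving simultaneously gives x1 = -347/16, x2 = 277/8.

x1 = -347/16, x2 = 277/8, minimum Z = -3951/8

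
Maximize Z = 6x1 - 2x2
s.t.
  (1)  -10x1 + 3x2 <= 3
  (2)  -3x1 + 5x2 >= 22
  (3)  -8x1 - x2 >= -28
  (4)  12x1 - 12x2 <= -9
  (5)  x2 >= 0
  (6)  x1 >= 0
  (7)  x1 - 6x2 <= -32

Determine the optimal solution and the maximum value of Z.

x1 = 118/43, x2 = 260/43, maximum Z = 188/43

Corner points and Z = 6x1 - 2x2:
  (81/34, 152/17) → Z = -61/17
  (26/19, 317/57) → Z = -166/57
  (118/43, 260/43) → Z = 188/43
  (28/13, 74/13) → Z = 20/13

The optimum lies where -3x1 + 5x2 = 22 and -8x1 - x2 = -28.
Solving simultaneously gives x1 = 118/43, x2 = 260/43.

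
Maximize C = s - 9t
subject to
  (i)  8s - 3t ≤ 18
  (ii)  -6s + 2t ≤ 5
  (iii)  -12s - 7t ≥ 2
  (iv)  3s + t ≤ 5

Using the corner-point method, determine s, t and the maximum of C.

Feasible corners and C = s - 9t:
  (-51/2, -74) → C = 1281/2
  (30/23, -58/23) → C = 24
  (-13/22, 8/11) → C = -157/22

s = -51/2, t = -74, maximum C = 1281/2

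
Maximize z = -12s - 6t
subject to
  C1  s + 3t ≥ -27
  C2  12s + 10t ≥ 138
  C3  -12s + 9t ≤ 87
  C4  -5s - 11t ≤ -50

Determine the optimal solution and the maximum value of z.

Vertices and z = -12s - 6t:
  (447/4, -185/4) → z = -2127/2
  (31/19, 225/19) → z = -1722/19
  (509/41, -45/41) → z = -5838/41
The feasible region is unbounded (it extends along (3, -1), (3, 4)), but z strictly decreases along every unbounded feasible direction, so there is no improving ray and the maximum is attained at a vertex.

At the optimal vertex, 12s + 10t = 138 and -12s + 9t = 87.
Solving simultaneously gives s = 31/19, t = 225/19.

s = 31/19, t = 225/19, maximum z = -1722/19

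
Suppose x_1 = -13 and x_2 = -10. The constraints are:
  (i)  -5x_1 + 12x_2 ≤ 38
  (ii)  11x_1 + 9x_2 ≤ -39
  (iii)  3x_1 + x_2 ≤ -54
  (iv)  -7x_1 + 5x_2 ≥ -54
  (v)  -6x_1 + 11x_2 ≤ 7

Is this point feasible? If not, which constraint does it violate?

Constraint (iii): 3x_1 + x_2 = -49, which is not ≤ -54. All other constraints are satisfied.

not feasible — violates (iii)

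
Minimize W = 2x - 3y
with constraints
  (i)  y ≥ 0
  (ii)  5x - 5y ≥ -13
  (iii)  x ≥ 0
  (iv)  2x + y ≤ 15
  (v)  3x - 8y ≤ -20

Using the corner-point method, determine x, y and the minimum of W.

x = 62/15, y = 101/15, minimum W = -179/15

Corner points and W = 2x - 3y:
  (0, 13/5) → W = -39/5
  (62/15, 101/15) → W = -179/15
  (0, 5/2) → W = -15/2
  (100/19, 85/19) → W = -55/19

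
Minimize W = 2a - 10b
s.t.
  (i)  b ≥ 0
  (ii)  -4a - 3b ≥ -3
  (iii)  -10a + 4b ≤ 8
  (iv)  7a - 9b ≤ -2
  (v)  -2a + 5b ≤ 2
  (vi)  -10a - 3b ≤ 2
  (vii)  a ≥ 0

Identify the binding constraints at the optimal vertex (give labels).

Feasible corners and W = 2a - 10b:
  (7/19, 29/57) → W = -248/57
  (9/26, 7/13) → W = -61/13
  (0, 2/9) → W = -20/9
  (0, 2/5) → W = -4

The minimum is at (9/26, 7/13). Substituting into each constraint, equality holds for (ii) and (v); the remaining constraints have slack.

(ii) and (v)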